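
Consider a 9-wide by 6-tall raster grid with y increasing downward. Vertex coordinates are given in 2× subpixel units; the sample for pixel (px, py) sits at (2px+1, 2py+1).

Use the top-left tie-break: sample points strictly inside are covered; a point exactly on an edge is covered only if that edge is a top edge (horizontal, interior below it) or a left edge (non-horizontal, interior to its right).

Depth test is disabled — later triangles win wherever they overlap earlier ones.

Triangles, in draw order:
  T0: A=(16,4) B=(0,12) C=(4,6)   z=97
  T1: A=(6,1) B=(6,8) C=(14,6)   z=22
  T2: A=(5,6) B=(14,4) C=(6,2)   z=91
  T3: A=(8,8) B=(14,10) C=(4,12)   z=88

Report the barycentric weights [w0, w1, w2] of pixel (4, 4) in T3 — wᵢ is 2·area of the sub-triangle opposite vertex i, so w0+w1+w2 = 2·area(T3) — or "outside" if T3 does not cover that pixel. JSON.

T0:
  2·area = 64
  edge (16, 4)→(0, 12): d=(-16,8) right/bottom  bias=-1
  edge (0, 12)→(4, 6): d=(4,-6) top-left  bias=+0
  edge (4, 6)→(16, 4): d=(12,-2) top-left  bias=+0
    (5,2)@(11, 5): e=[24,38,2] → █
    (6,2)@(13, 5): e=[8,50,6] → █
    (7,2)@(15, 5): e=[-8,62,10] → ·
    (2,3)@(5, 7): e=[40,10,14] → █
    (3,3)@(7, 7): e=[24,22,18] → █
    (4,3)@(9, 7): e=[8,34,22] → █
    (5,3)@(11, 7): e=[-8,46,26] → ·
    (6,3)@(13, 7): e=[-24,58,30] → ·
    (1,4)@(3, 9): e=[24,6,34] → █
    (3,4)@(7, 9): e=[-8,30,42] → ·
    (4,4)@(9, 9): e=[-24,42,46] → ·
    (0,5)@(1, 11): e=[8,2,54] → █
  covered (8 px):
    · · · · · · · · ·
    · · · · · · · · ·
    · · · · · █ █ · ·
    · · █ █ █ · · · ·
    · █ █ · · · · · ·
    █ · · · · · · · ·
T1:
  2·area = 56  (B↔C swapped to make it positive)
  edge (6, 1)→(14, 6): d=(8,5) right/bottom  bias=-1
  edge (14, 6)→(6, 8): d=(-8,2) right/bottom  bias=-1
  edge (6, 8)→(6, 1): d=(0,-7) top-left  bias=+0
    (3,1)@(7, 3): e=[11,38,7] → █
    (4,1)@(9, 3): e=[1,34,21] → █
    (5,1)@(11, 3): e=[-9,30,35] → ·
    (3,2)@(7, 5): e=[27,22,7] → █
    (5,2)@(11, 5): e=[7,14,35] → █
    (6,2)@(13, 5): e=[-3,10,49] → ·
    (3,3)@(7, 7): e=[43,6,7] → █
    (5,3)@(11, 7): e=[23,-2,35] → ·
    (3,4)@(7, 9): e=[59,-10,7] → ·
    (4,4)@(9, 9): e=[49,-14,21] → ·
  covered (7 px):
    · · · · · · · · ·
    · · · █ █ · · · ·
    · · · █ █ █ · · ·
    · · · █ █ · · · ·
    · · · · · · · · ·
    · · · · · · · · ·
T2:
  2·area = 34  (B↔C swapped to make it positive)
  edge (5, 6)→(6, 2): d=(1,-4) top-left  bias=+0
  edge (6, 2)→(14, 4): d=(8,2) right/bottom  bias=-1
  edge (14, 4)→(5, 6): d=(-9,2) right/bottom  bias=-1
    (3,1)@(7, 3): e=[5,6,23] → █
    (4,1)@(9, 3): e=[13,2,19] → █
    (5,1)@(11, 3): e=[21,-2,15] → ·
    (3,2)@(7, 5): e=[7,22,5] → █
    (5,2)@(11, 5): e=[23,14,-3] → ·
    (3,3)@(7, 7): e=[9,38,-13] → ·
    (4,3)@(9, 7): e=[17,34,-17] → ·
  covered (4 px):
    · · · · · · · · ·
    · · · █ █ · · · ·
    · · · █ █ · · · ·
    · · · · · · · · ·
    · · · · · · · · ·
    · · · · · · · · ·
T3:
  2·area = 32
  edge (8, 8)→(14, 10): d=(6,2) right/bottom  bias=-1
  edge (14, 10)→(4, 12): d=(-10,2) right/bottom  bias=-1
  edge (4, 12)→(8, 8): d=(4,-4) top-left  bias=+0
    (7,0)@(15, 1): e=[-56,88,0] → ·  [on edge]
    (6,1)@(13, 3): e=[-40,72,0] → ·  [on edge]
    (5,2)@(11, 5): e=[-24,56,0] → ·  [on edge]
    (2,3)@(5, 7): e=[0,48,-16] → ·  [on edge]
    (4,3)@(9, 7): e=[-8,40,0] → ·  [on edge]
    (3,4)@(7, 9): e=[8,24,0] → █  [on edge]
    (4,4)@(9, 9): e=[4,20,8] → █
    (5,4)@(11, 9): e=[0,16,16] → ·  [on edge]
    (2,5)@(5, 11): e=[24,8,0] → █  [on edge]
    (4,5)@(9, 11): e=[16,0,16] → ·  [on edge]
    (8,5)@(17, 11): e=[0,-16,48] → ·  [on edge]
  covered (4 px):
    · · · · · · · · ·
    · · · · · · · · ·
    · · · · · · · · ·
    · · · · · · · · ·
    · · · █ █ · · · ·
    · · █ █ · · · · ·

Final: [20,8,4]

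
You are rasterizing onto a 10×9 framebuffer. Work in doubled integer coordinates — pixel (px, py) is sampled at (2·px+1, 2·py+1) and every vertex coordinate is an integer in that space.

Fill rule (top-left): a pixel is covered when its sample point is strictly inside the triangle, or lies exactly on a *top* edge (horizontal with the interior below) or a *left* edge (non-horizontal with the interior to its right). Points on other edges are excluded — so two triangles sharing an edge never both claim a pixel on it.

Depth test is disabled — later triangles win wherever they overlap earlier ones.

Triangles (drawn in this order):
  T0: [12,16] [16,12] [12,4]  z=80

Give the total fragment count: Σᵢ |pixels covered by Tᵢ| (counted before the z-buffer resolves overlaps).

T0:
  2·area = 48  (B↔C swapped to make it positive)
  edge (12, 16)→(12, 4): d=(0,-12) top-left  bias=+0
  edge (12, 4)→(16, 12): d=(4,8) right/bottom  bias=-1
  edge (16, 12)→(12, 16): d=(-4,4) right/bottom  bias=-1
    (6,3)@(13, 7): e=[12,4,32] → X
    (7,3)@(15, 7): e=[36,-12,24] → .
    (6,4)@(13, 9): e=[12,12,24] → X
    (7,4)@(15, 9): e=[36,-4,16] → .
    (9,4)@(19, 9): e=[84,-36,0] → .  [on edge]
    (6,5)@(13, 11): e=[12,20,16] → X
    (7,5)@(15, 11): e=[36,4,8] → X
    (8,5)@(17, 11): e=[60,-12,0] → .  [on edge]
    (6,6)@(13, 13): e=[12,28,8] → X
    (7,6)@(15, 13): e=[36,12,0] → .  [on edge]
    (6,7)@(13, 15): e=[12,36,0] → .  [on edge]
    (5,8)@(11, 17): e=[-12,60,0] → .  [on edge]
  covered (5 px):
    . . . . . . . . . .
    . . . . . . . . . .
    . . . . . . . . . .
    . . . . . . X . . .
    . . . . . . X . . .
    . . . . . . X X . .
    . . . . . . X . . .
    . . . . . . . . . .
    . . . . . . . . . .

Final: 5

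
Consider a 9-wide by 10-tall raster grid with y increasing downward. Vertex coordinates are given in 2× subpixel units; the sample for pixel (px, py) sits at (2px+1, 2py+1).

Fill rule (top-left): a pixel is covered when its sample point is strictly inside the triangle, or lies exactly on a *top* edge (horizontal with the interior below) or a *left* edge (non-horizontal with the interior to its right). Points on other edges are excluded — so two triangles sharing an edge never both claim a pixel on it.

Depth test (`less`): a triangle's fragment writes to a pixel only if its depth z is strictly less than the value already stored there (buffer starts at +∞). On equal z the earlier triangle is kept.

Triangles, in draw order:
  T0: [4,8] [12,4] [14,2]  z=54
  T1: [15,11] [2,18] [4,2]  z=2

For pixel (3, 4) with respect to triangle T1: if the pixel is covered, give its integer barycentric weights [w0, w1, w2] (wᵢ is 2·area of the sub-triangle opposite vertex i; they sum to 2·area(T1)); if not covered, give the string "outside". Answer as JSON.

T0:
  2·area = 8  (B↔C swapped to make it positive)
  edge (4, 8)→(14, 2): d=(10,-6) top-left  bias=+0
  edge (14, 2)→(12, 4): d=(-2,2) right/bottom  bias=-1
  edge (12, 4)→(4, 8): d=(-8,4) right/bottom  bias=-1
    (7,0)@(15, 1): e=[-4,0,12] → ·  [on edge]
    (6,1)@(13, 3): e=[4,0,4] → ·  [on edge]
    (4,2)@(9, 5): e=[0,4,4] → #  [on edge]
    (5,2)@(11, 5): e=[12,0,-4] → ·  [on edge]
    (4,3)@(9, 7): e=[20,0,-12] → ·  [on edge]
    (3,4)@(7, 9): e=[28,0,-20] → ·  [on edge]
    (2,5)@(5, 11): e=[36,0,-28] → ·  [on edge]
    (1,6)@(3, 13): e=[44,0,-36] → ·  [on edge]
    (0,7)@(1, 15): e=[52,0,-44] → ·  [on edge]
  covered (1 px):
    · · · · · · · · ·
    · · · · · · · · ·
    · · · · # · · · ·
    · · · · · · · · ·
    · · · · · · · · ·
    · · · · · · · · ·
    · · · · · · · · ·
    · · · · · · · · ·
    · · · · · · · · ·
    · · · · · · · · ·
T1:
  2·area = 194
  edge (15, 11)→(2, 18): d=(-13,7) right/bottom  bias=-1
  edge (2, 18)→(4, 2): d=(2,-16) top-left  bias=+0
  edge (4, 2)→(15, 11): d=(11,9) right/bottom  bias=-1
    (2,1)@(5, 3): e=[174,18,2] → #
    (3,1)@(7, 3): e=[160,50,-16] → ·
    (2,2)@(5, 5): e=[148,22,24] → #
    (3,2)@(7, 5): e=[134,54,6] → #
    (4,2)@(9, 5): e=[120,86,-12] → ·
    (2,3)@(5, 7): e=[122,26,46] → #
    (4,3)@(9, 7): e=[94,90,10] → #
    (5,3)@(11, 7): e=[80,122,-8] → ·
    (2,4)@(5, 9): e=[96,30,68] → #
    (5,4)@(11, 9): e=[54,126,14] → #
    (6,4)@(13, 9): e=[40,158,-4] → ·
    (1,5)@(3, 11): e=[84,2,108] → #
    (7,5)@(15, 11): e=[0,194,0] → ·  [on edge]
  covered (25 px):
    · · · · · · · · ·
    · · # · · · · · ·
    · · # # · · · · ·
    · · # # # · · · ·
    · · # # # # · · ·
    · # # # # # # · ·
    · # # # # # · · ·
    · # # # · · · · ·
    · # · · · · · · ·
    · · · · · · · · ·

Final: [62,50,82]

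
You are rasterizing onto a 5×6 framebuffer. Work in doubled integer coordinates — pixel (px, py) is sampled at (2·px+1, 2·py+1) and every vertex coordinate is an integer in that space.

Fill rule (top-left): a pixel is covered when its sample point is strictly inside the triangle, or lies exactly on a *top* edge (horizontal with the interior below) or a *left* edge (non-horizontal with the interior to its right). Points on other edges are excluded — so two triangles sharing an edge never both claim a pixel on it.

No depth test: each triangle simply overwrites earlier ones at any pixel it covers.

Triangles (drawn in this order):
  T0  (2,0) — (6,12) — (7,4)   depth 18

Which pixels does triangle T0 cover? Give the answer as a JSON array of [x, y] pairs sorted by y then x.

T0:
  2·area = 44  (B↔C swapped to make it positive)
  edge (2, 0)→(7, 4): d=(5,4) right/bottom  bias=-1
  edge (7, 4)→(6, 12): d=(-1,8) right/bottom  bias=-1
  edge (6, 12)→(2, 0): d=(-4,-12) top-left  bias=+0
    (1,0)@(3, 1): e=[1,35,8] → X
    (2,0)@(5, 1): e=[-7,19,32] → .
    (1,1)@(3, 3): e=[11,33,0] → X  [on edge]
    (2,1)@(5, 3): e=[3,17,24] → X
    (3,1)@(7, 3): e=[-5,1,48] → .
    (1,2)@(3, 5): e=[21,31,-8] → .
    (2,2)@(5, 5): e=[13,15,16] → X
    (3,2)@(7, 5): e=[5,-1,40] → .
    (2,3)@(5, 7): e=[23,13,8] → X
    (3,3)@(7, 7): e=[15,-3,32] → .
    (2,4)@(5, 9): e=[33,11,0] → X  [on edge]
    (3,4)@(7, 9): e=[25,-5,24] → .
  covered (6 px):
    . X . . .
    . X X . .
    . . X . .
    . . X . .
    . . X . .
    . . . . .

Result: [[1,0],[1,1],[2,1],[2,2],[2,3],[2,4]]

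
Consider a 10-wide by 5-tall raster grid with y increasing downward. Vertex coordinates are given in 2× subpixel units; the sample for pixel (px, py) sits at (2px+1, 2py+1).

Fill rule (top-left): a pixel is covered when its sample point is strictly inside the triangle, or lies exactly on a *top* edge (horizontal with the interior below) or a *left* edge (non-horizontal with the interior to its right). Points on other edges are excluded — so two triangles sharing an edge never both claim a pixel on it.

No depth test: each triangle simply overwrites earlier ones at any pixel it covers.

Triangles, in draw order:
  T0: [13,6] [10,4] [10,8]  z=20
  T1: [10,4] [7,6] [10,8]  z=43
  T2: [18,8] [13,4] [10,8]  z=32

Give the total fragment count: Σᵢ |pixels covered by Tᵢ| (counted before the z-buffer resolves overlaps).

T0:
  2·area = 12  (B↔C swapped to make it positive)
  edge (13, 6)→(10, 8): d=(-3,2) right/bottom  bias=-1
  edge (10, 8)→(10, 4): d=(0,-4) top-left  bias=+0
  edge (10, 4)→(13, 6): d=(3,2) right/bottom  bias=-1
    (5,2)@(11, 5): e=[7,4,1] → #
    (6,2)@(13, 5): e=[3,12,-3] → ·
    (5,3)@(11, 7): e=[1,4,7] → #
    (6,3)@(13, 7): e=[-3,12,3] → ·
    (5,4)@(11, 9): e=[-5,4,13] → ·
  covered (2 px):
    · · · · · · · · · ·
    · · · · · · · · · ·
    · · · · · # · · · ·
    · · · · · # · · · ·
    · · · · · · · · · ·
T1:
  2·area = 12  (B↔C swapped to make it positive)
  edge (10, 4)→(10, 8): d=(0,4) right/bottom  bias=-1
  edge (10, 8)→(7, 6): d=(-3,-2) top-left  bias=+0
  edge (7, 6)→(10, 4): d=(3,-2) top-left  bias=+0
    (4,2)@(9, 5): e=[4,7,1] → #
    (5,2)@(11, 5): e=[-4,11,5] → ·
    (4,3)@(9, 7): e=[4,1,7] → #
    (5,3)@(11, 7): e=[-4,5,11] → ·
    (4,4)@(9, 9): e=[4,-5,13] → ·
  covered (2 px):
    · · · · · · · · · ·
    · · · · · · · · · ·
    · · · · # · · · · ·
    · · · · # · · · · ·
    · · · · · · · · · ·
T2:
  2·area = 32  (B↔C swapped to make it positive)
  edge (18, 8)→(10, 8): d=(-8,0) right/bottom  bias=-1
  edge (10, 8)→(13, 4): d=(3,-4) top-left  bias=+0
  edge (13, 4)→(18, 8): d=(5,4) right/bottom  bias=-1
    (6,2)@(13, 5): e=[24,3,5] → #
    (7,2)@(15, 5): e=[24,11,-3] → ·
    (5,3)@(11, 7): e=[8,1,23] → #
    (7,3)@(15, 7): e=[8,17,7] → #
    (8,3)@(17, 7): e=[8,25,-1] → ·
    (5,4)@(11, 9): e=[-8,7,33] → ·
    (6,4)@(13, 9): e=[-8,15,25] → ·
    (7,4)@(15, 9): e=[-8,23,17] → ·
  covered (4 px):
    · · · · · · · · · ·
    · · · · · · · · · ·
    · · · · · · # · · ·
    · · · · · # # # · ·
    · · · · · · · · · ·

Final: 8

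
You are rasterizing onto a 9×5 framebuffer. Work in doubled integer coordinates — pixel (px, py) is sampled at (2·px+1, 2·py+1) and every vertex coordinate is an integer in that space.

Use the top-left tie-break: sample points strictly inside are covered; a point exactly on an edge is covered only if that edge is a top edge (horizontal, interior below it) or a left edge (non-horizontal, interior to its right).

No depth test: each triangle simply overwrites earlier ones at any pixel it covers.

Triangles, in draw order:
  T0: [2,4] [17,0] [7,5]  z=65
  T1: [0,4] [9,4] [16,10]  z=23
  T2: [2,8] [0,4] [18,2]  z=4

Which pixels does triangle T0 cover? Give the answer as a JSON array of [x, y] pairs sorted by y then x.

T0:
  2·area = 35
  edge (2, 4)→(17, 0): d=(15,-4) top-left  bias=+0
  edge (17, 0)→(7, 5): d=(-10,5) right/bottom  bias=-1
  edge (7, 5)→(2, 4): d=(-5,-1) top-left  bias=+0
    (7,0)@(15, 1): e=[7,0,28] → .  [on edge]
    (3,1)@(7, 3): e=[5,20,10] → X
    (4,1)@(9, 3): e=[13,10,12] → X
    (5,1)@(11, 3): e=[21,0,14] → .  [on edge]
    (3,2)@(7, 5): e=[35,0,0] → .  [on edge]
    (4,2)@(9, 5): e=[43,-10,2] → .
    (1,3)@(3, 7): e=[49,0,-14] → .  [on edge]
    (8,3)@(17, 7): e=[105,-70,0] → .  [on edge]
  covered (2 px):
    . . . . . . . . .
    . . . X X . . . .
    . . . . . . . . .
    . . . . . . . . .
    . . . . . . . . .
T1:
  2·area = 54
  edge (0, 4)→(9, 4): d=(9,0) top-left  bias=+0
  edge (9, 4)→(16, 10): d=(7,6) right/bottom  bias=-1
  edge (16, 10)→(0, 4): d=(-16,-6) top-left  bias=+0
    (1,2)@(3, 5): e=[9,43,2] → X
    (2,2)@(5, 5): e=[9,31,14] → X
    (3,2)@(7, 5): e=[9,19,26] → X
    (4,2)@(9, 5): e=[9,7,38] → X
    (5,2)@(11, 5): e=[9,-5,50] → .
    (1,3)@(3, 7): e=[27,57,-30] → .
    (2,3)@(5, 7): e=[27,45,-18] → .
    (3,3)@(7, 7): e=[27,33,-6] → .
    (4,3)@(9, 7): e=[27,21,6] → X
    (5,3)@(11, 7): e=[27,9,18] → X
    (6,3)@(13, 7): e=[27,-3,30] → .
    (4,4)@(9, 9): e=[45,35,-26] → .
  covered (6 px):
    . . . . . . . . .
    . . . . . . . . .
    . X X X X . . . .
    . . . . X X . . .
    . . . . . . . . .
T2:
  2·area = 76
  edge (2, 8)→(0, 4): d=(-2,-4) top-left  bias=+0
  edge (0, 4)→(18, 2): d=(18,-2) top-left  bias=+0
  edge (18, 2)→(2, 8): d=(-16,6) right/bottom  bias=-1
    (4,1)@(9, 3): e=[38,0,38] → X  [on edge]
    (5,1)@(11, 3): e=[46,4,26] → X
    (6,1)@(13, 3): e=[54,8,14] → X
    (7,1)@(15, 3): e=[62,12,2] → X
    (8,1)@(17, 3): e=[70,16,-10] → .
    (0,2)@(1, 5): e=[2,20,54] → X
    (1,2)@(3, 5): e=[10,24,42] → X
    (2,2)@(5, 5): e=[18,28,30] → X
    (3,2)@(7, 5): e=[26,32,18] → X
    (5,2)@(11, 5): e=[42,40,-6] → .
    (6,2)@(13, 5): e=[50,44,-18] → .
    (7,2)@(15, 5): e=[58,48,-30] → .
  covered (10 px):
    . . . . . . . . .
    . . . . X X X X .
    X X X X X . . . .
    . X . . . . . . .
    . . . . . . . . .

Answer: [[3,1],[4,1]]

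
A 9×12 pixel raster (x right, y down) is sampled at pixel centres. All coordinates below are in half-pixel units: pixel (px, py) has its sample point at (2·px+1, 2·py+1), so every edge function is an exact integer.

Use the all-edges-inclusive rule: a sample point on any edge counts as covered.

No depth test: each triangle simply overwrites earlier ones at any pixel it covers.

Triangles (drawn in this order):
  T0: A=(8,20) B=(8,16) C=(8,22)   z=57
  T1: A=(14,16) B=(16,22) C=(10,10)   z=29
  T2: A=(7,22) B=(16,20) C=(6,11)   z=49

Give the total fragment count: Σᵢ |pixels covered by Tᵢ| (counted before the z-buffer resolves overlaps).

T0:
  degenerate (2·area = 0) — covers nothing
T1:
  2·area = 12
  edge (14, 16)→(16, 22): d=(2,6) inclusive
  edge (16, 22)→(10, 10): d=(-6,-12) inclusive
  edge (10, 10)→(14, 16): d=(4,6) inclusive
    (4,0)@(9, 1): e=[0,42,-30] → ·  [on edge]
    (5,3)@(11, 7): e=[0,30,-18] → ·  [on edge]
    (6,6)@(13, 13): e=[0,18,-6] → ·  [on edge]
    (6,7)@(13, 15): e=[4,6,2] → #
    (7,7)@(15, 15): e=[-8,30,-10] → ·
    (6,8)@(13, 17): e=[8,-6,10] → ·
    (7,9)@(15, 19): e=[0,6,6] → #  [on edge]
    (8,9)@(17, 19): e=[-12,30,-6] → ·
    (7,10)@(15, 21): e=[4,-6,14] → ·
  covered (2 px):
    · · · · · · · · ·
    · · · · · · · · ·
    · · · · · · · · ·
    · · · · · · · · ·
    · · · · · · · · ·
    · · · · · · · · ·
    · · · · · · · · ·
    · · · · · · # · ·
    · · · · · · · · ·
    · · · · · · · # ·
    · · · · · · · · ·
    · · · · · · · · ·
T2:
  2·area = 101  (B↔C swapped to make it positive)
  edge (7, 22)→(6, 11): d=(-1,-11) inclusive
  edge (6, 11)→(16, 20): d=(10,9) inclusive
  edge (16, 20)→(7, 22): d=(-9,2) inclusive
    (3,6)@(7, 13): e=[9,11,81] → #
    (4,6)@(9, 13): e=[31,-7,77] → ·
    (3,7)@(7, 15): e=[7,31,63] → #
    (4,7)@(9, 15): e=[29,13,59] → #
    (5,7)@(11, 15): e=[51,-5,55] → ·
    (3,8)@(7, 17): e=[5,51,45] → #
    (5,8)@(11, 17): e=[49,15,37] → #
    (6,8)@(13, 17): e=[71,-3,33] → ·
    (3,9)@(7, 19): e=[3,71,27] → #
    (6,9)@(13, 19): e=[69,17,15] → #
    (7,9)@(15, 19): e=[91,-1,11] → ·
    (3,10)@(7, 21): e=[1,91,9] → #
  covered (13 px):
    · · · · · · · · ·
    · · · · · · · · ·
    · · · · · · · · ·
    · · · · · · · · ·
    · · · · · · · · ·
    · · · · · · · · ·
    · · · # · · · · ·
    · · · # # · · · ·
    · · · # # # · · ·
    · · · # # # # · ·
    · · · # # # · · ·
    · · · · · · · · ·

Final: 15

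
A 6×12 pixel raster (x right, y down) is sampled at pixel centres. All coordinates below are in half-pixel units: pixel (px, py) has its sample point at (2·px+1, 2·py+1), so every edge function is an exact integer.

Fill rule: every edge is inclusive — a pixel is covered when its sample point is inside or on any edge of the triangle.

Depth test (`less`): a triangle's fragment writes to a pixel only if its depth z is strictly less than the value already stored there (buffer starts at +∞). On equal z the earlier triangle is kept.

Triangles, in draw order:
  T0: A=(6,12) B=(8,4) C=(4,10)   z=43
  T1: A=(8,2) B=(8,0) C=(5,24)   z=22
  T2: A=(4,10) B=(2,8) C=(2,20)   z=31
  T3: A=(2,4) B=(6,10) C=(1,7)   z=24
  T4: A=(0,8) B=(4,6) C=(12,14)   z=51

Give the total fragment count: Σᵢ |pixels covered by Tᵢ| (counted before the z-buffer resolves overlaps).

T0:
  2·area = 20  (B↔C swapped to make it positive)
  edge (6, 12)→(4, 10): d=(-2,-2) inclusive
  edge (4, 10)→(8, 4): d=(4,-6) inclusive
  edge (8, 4)→(6, 12): d=(-2,8) inclusive
    (0,3)@(1, 7): e=[0,-30,50] → ·  [on edge]
    (3,3)@(7, 7): e=[12,6,2] → █
    (4,3)@(9, 7): e=[16,18,-14] → ·
    (1,4)@(3, 9): e=[0,-10,30] → ·  [on edge]
    (2,4)@(5, 9): e=[4,2,14] → █
    (3,4)@(7, 9): e=[8,14,-2] → ·
    (2,5)@(5, 11): e=[0,10,10] → █  [on edge]
    (3,5)@(7, 11): e=[4,22,-6] → ·
    (2,6)@(5, 13): e=[-4,18,6] → ·
    (3,6)@(7, 13): e=[0,30,-10] → ·  [on edge]
    (4,7)@(9, 15): e=[0,50,-30] → ·  [on edge]
    (5,8)@(11, 17): e=[0,70,-50] → ·  [on edge]
  covered (3 px):
    · · · · · ·
    · · · · · ·
    · · · · · ·
    · · · █ · ·
    · · █ · · ·
    · · █ · · ·
    · · · · · ·
    · · · · · ·
    · · · · · ·
    · · · · · ·
    · · · · · ·
    · · · · · ·
T1:
  2·area = 6  (B↔C swapped to make it positive)
  edge (8, 2)→(5, 24): d=(-3,22) inclusive
  edge (5, 24)→(8, 0): d=(3,-24) inclusive
  edge (8, 0)→(8, 2): d=(0,2) inclusive
    (3,4)@(7, 9): e=[1,3,2] → █
    (4,4)@(9, 9): e=[-43,51,-2] → ·
    (3,5)@(7, 11): e=[-5,9,2] → ·
  covered (1 px):
    · · · · · ·
    · · · · · ·
    · · · · · ·
    · · · · · ·
    · · · █ · ·
    · · · · · ·
    · · · · · ·
    · · · · · ·
    · · · · · ·
    · · · · · ·
    · · · · · ·
    · · · · · ·
T2:
  2·area = 24  (B↔C swapped to make it positive)
  edge (4, 10)→(2, 20): d=(-2,10) inclusive
  edge (2, 20)→(2, 8): d=(0,-12) inclusive
  edge (2, 8)→(4, 10): d=(2,2) inclusive
    (2,2)@(5, 5): e=[0,36,-12] → ·  [on edge]
    (0,3)@(1, 7): e=[36,-12,0] → ·  [on edge]
    (1,4)@(3, 9): e=[12,12,0] → █  [on edge]
    (2,4)@(5, 9): e=[-8,36,-4] → ·
    (1,5)@(3, 11): e=[8,12,4] → █
    (2,5)@(5, 11): e=[-12,36,0] → ·  [on edge]
    (1,6)@(3, 13): e=[4,12,8] → █
    (2,6)@(5, 13): e=[-16,36,4] → ·
    (3,6)@(7, 13): e=[-36,60,0] → ·  [on edge]
    (1,7)@(3, 15): e=[0,12,12] → █  [on edge]
    (2,7)@(5, 15): e=[-20,36,8] → ·
    (4,7)@(9, 15): e=[-60,84,0] → ·  [on edge]
    (5,8)@(11, 17): e=[-84,108,0] → ·  [on edge]
  covered (4 px):
    · · · · · ·
    · · · · · ·
    · · · · · ·
    · · · · · ·
    · █ · · · ·
    · █ · · · ·
    · █ · · · ·
    · █ · · · ·
    · · · · · ·
    · · · · · ·
    · · · · · ·
    · · · · · ·
T3:
  2·area = 18
  edge (2, 4)→(6, 10): d=(4,6) inclusive
  edge (6, 10)→(1, 7): d=(-5,-3) inclusive
  edge (1, 7)→(2, 4): d=(1,-3) inclusive
    (1,0)@(3, 1): e=[-18,36,0] → ·  [on edge]
    (0,3)@(1, 7): e=[18,0,0] → █  [on edge]
    (1,3)@(3, 7): e=[6,6,6] → █
    (2,3)@(5, 7): e=[-6,12,12] → ·
    (0,4)@(1, 9): e=[26,-10,2] → ·
    (1,4)@(3, 9): e=[14,-4,8] → ·
    (2,4)@(5, 9): e=[2,2,14] → █
    (3,4)@(7, 9): e=[-10,8,20] → ·
    (2,5)@(5, 11): e=[10,-8,16] → ·
    (5,6)@(11, 13): e=[-18,0,36] → ·  [on edge]
  covered (3 px):
    · · · · · ·
    · · · · · ·
    · · · · · ·
    █ █ · · · ·
    · · █ · · ·
    · · · · · ·
    · · · · · ·
    · · · · · ·
    · · · · · ·
    · · · · · ·
    · · · · · ·
    · · · · · ·
T4:
  2·area = 48
  edge (0, 8)→(4, 6): d=(4,-2) inclusive
  edge (4, 6)→(12, 14): d=(8,8) inclusive
  edge (12, 14)→(0, 8): d=(-12,-6) inclusive
    (0,1)@(1, 3): e=[-18,0,66] → ·  [on edge]
    (1,2)@(3, 5): e=[-6,0,54] → ·  [on edge]
    (1,3)@(3, 7): e=[2,16,30] → █
    (2,3)@(5, 7): e=[6,0,42] → █  [on edge]
    (3,3)@(7, 7): e=[10,-16,54] → ·
    (1,4)@(3, 9): e=[10,32,6] → █
    (3,4)@(7, 9): e=[18,0,30] → █  [on edge]
    (4,4)@(9, 9): e=[22,-16,42] → ·
    (1,5)@(3, 11): e=[18,48,-18] → ·
    (2,5)@(5, 11): e=[22,32,-6] → ·
    (3,5)@(7, 11): e=[26,16,6] → █
    (4,5)@(9, 11): e=[30,0,18] → █  [on edge]
    (5,6)@(11, 13): e=[42,0,6] → █  [on edge]
  covered (8 px):
    · · · · · ·
    · · · · · ·
    · · · · · ·
    · █ █ · · ·
    · █ █ █ · ·
    · · · █ █ ·
    · · · · · █
    · · · · · ·
    · · · · · ·
    · · · · · ·
    · · · · · ·
    · · · · · ·

Final: 19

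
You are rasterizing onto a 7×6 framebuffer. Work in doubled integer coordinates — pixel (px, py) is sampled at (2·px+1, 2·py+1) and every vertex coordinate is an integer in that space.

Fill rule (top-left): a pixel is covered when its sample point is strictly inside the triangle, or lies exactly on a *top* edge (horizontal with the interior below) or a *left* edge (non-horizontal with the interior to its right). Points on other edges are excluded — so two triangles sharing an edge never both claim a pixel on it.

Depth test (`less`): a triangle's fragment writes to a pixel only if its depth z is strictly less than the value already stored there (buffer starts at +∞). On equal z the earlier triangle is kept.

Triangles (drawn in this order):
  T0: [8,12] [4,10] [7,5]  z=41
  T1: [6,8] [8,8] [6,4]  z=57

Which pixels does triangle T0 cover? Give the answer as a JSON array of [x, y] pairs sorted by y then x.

T0:
  2·area = 26
  edge (8, 12)→(4, 10): d=(-4,-2) top-left  bias=+0
  edge (4, 10)→(7, 5): d=(3,-5) top-left  bias=+0
  edge (7, 5)→(8, 12): d=(1,7) right/bottom  bias=-1
    (3,2)@(7, 5): e=[26,0,0] → .  [on edge]
    (3,3)@(7, 7): e=[18,6,2] → X
    (4,3)@(9, 7): e=[22,16,-12] → .
    (2,4)@(5, 9): e=[6,2,18] → X
    (4,4)@(9, 9): e=[14,22,-10] → .
    (2,5)@(5, 11): e=[-2,8,20] → .
    (3,5)@(7, 11): e=[2,18,6] → X
    (4,5)@(9, 11): e=[6,28,-8] → .
  covered (4 px):
    . . . . . . .
    . . . . . . .
    . . . . . . .
    . . . X . . .
    . . X X . . .
    . . . X . . .
T1:
  2·area = 8  (B↔C swapped to make it positive)
  edge (6, 8)→(6, 4): d=(0,-4) top-left  bias=+0
  edge (6, 4)→(8, 8): d=(2,4) right/bottom  bias=-1
  edge (8, 8)→(6, 8): d=(-2,0) right/bottom  bias=-1
    (3,3)@(7, 7): e=[4,2,2] → X
    (4,3)@(9, 7): e=[12,-6,2] → .
    (3,4)@(7, 9): e=[4,6,-2] → .
  covered (1 px):
    . . . . . . .
    . . . . . . .
    . . . . . . .
    . . . X . . .
    . . . . . . .
    . . . . . . .

Answer: [[3,3],[2,4],[3,4],[3,5]]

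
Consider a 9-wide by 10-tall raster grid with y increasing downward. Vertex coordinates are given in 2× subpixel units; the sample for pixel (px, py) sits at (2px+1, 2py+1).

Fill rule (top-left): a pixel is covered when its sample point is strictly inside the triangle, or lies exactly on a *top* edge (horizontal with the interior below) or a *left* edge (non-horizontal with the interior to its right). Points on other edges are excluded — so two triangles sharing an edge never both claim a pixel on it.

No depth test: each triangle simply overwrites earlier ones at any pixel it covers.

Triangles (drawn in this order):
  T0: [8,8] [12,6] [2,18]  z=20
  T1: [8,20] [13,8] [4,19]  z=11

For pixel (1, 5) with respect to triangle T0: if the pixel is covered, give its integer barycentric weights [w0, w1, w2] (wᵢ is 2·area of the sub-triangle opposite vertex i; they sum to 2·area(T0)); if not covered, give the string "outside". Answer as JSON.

T0:
  2·area = 28
  edge (8, 8)→(12, 6): d=(4,-2) top-left  bias=+0
  edge (12, 6)→(2, 18): d=(-10,12) right/bottom  bias=-1
  edge (2, 18)→(8, 8): d=(6,-10) top-left  bias=+0
    (5,1)@(11, 3): e=[-14,42,0] → ·  [on edge]
    (5,3)@(11, 7): e=[2,2,24] → █
    (6,3)@(13, 7): e=[6,-22,44] → ·
    (4,4)@(9, 9): e=[6,6,16] → █
    (5,4)@(11, 9): e=[10,-18,36] → ·
    (3,5)@(7, 11): e=[10,10,8] → █
    (4,5)@(9, 11): e=[14,-14,28] → ·
    (2,6)@(5, 13): e=[14,14,0] → █  [on edge]
    (3,6)@(7, 13): e=[18,-10,20] → ·
    (2,7)@(5, 15): e=[22,-6,12] → ·
  covered (4 px):
    · · · · · · · · ·
    · · · · · · · · ·
    · · · · · · · · ·
    · · · · · █ · · ·
    · · · · █ · · · ·
    · · · █ · · · · ·
    · · █ · · · · · ·
    · · · · · · · · ·
    · · · · · · · · ·
    · · · · · · · · ·
T1:
  2·area = 53  (B↔C swapped to make it positive)
  edge (8, 20)→(4, 19): d=(-4,-1) top-left  bias=+0
  edge (4, 19)→(13, 8): d=(9,-11) top-left  bias=+0
  edge (13, 8)→(8, 20): d=(-5,12) right/bottom  bias=-1
    (5,5)@(11, 11): e=[39,5,9] → █
    (6,5)@(13, 11): e=[41,27,-15] → ·
    (4,6)@(9, 13): e=[29,1,23] → █
    (5,6)@(11, 13): e=[31,23,-1] → ·
    (4,7)@(9, 15): e=[21,19,13] → █
    (5,7)@(11, 15): e=[23,41,-11] → ·
    (3,8)@(7, 17): e=[11,15,27] → █
    (5,8)@(11, 17): e=[15,59,-21] → ·
    (2,9)@(5, 19): e=[1,11,41] → █
    (4,9)@(9, 19): e=[5,55,-7] → ·
  covered (7 px):
    · · · · · · · · ·
    · · · · · · · · ·
    · · · · · · · · ·
    · · · · · · · · ·
    · · · · · · · · ·
    · · · · · █ · · ·
    · · · · █ · · · ·
    · · · · █ · · · ·
    · · · █ █ · · · ·
    · · █ █ · · · · ·

Final: "outside"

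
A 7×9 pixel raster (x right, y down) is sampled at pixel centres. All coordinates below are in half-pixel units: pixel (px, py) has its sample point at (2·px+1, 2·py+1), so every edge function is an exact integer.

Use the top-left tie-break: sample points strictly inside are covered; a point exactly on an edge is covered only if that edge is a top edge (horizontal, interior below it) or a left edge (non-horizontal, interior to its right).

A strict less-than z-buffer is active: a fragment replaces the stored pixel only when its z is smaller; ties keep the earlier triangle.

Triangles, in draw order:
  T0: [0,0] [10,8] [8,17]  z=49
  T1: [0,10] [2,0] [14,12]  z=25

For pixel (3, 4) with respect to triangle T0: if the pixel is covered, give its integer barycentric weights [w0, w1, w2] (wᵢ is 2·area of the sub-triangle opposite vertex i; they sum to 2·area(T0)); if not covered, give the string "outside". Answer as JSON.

T0:
  2·area = 106
  edge (0, 0)→(10, 8): d=(10,8) right/bottom  bias=-1
  edge (10, 8)→(8, 17): d=(-2,9) right/bottom  bias=-1
  edge (8, 17)→(0, 0): d=(-8,-17) top-left  bias=+0
    (0,0)@(1, 1): e=[2,95,9] → X
    (1,0)@(3, 1): e=[-14,77,43] → .
    (0,1)@(1, 3): e=[22,91,-7] → .
    (1,1)@(3, 3): e=[6,73,27] → X
    (2,1)@(5, 3): e=[-10,55,61] → .
    (1,2)@(3, 5): e=[26,69,11] → X
    (2,2)@(5, 5): e=[10,51,45] → X
    (3,2)@(7, 5): e=[-6,33,79] → .
    (1,3)@(3, 7): e=[46,65,-5] → .
    (2,3)@(5, 7): e=[30,47,29] → X
    (3,3)@(7, 7): e=[14,29,63] → X
    (4,3)@(9, 7): e=[-2,11,97] → .
  covered (12 px):
    X . . . . . .
    . X . . . . .
    . X X . . . .
    . . X X . . .
    . . X X X . .
    . . . X X . .
    . . . X . . .
    . . . . . . .
    . . . . . . .
T1:
  2·area = 144
  edge (0, 10)→(2, 0): d=(2,-10) top-left  bias=+0
  edge (2, 0)→(14, 12): d=(12,12) right/bottom  bias=-1
  edge (14, 12)→(0, 10): d=(-14,-2) top-left  bias=+0
    (1,0)@(3, 1): e=[12,0,132] → .  [on edge]
    (1,1)@(3, 3): e=[16,24,104] → X
    (2,1)@(5, 3): e=[36,0,108] → .  [on edge]
    (0,2)@(1, 5): e=[0,72,72] → X  [on edge]
    (2,2)@(5, 5): e=[40,24,80] → X
    (3,2)@(7, 5): e=[60,0,84] → .  [on edge]
    (0,3)@(1, 7): e=[4,96,44] → X
    (3,3)@(7, 7): e=[64,24,56] → X
    (4,3)@(9, 7): e=[84,0,60] → .  [on edge]
    (0,4)@(1, 9): e=[8,120,16] → X
    (4,4)@(9, 9): e=[88,24,32] → X
    (5,4)@(11, 9): e=[108,0,36] → .  [on edge]
    (3,5)@(7, 11): e=[72,72,0] → X  [on edge]
    (6,5)@(13, 11): e=[132,0,12] → .  [on edge]
  covered (16 px):
    . . . . . . .
    . X . . . . .
    X X X . . . .
    X X X X . . .
    X X X X X . .
    . . . X X X .
    . . . . . . .
    . . . . . . .
    . . . . . . .

Final: [25,47,34]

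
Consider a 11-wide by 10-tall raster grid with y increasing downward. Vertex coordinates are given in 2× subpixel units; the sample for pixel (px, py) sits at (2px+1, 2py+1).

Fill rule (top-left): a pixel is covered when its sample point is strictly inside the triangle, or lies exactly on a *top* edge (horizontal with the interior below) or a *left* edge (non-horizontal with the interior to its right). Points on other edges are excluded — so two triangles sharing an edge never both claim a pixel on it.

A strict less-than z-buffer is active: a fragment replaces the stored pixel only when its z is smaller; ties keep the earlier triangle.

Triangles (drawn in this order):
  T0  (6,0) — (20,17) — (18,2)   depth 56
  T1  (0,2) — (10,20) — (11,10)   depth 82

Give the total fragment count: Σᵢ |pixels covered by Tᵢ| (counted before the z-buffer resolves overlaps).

T0:
  2·area = 176  (B↔C swapped to make it positive)
  edge (6, 0)→(18, 2): d=(12,2) right/bottom  bias=-1
  edge (18, 2)→(20, 17): d=(2,15) right/bottom  bias=-1
  edge (20, 17)→(6, 0): d=(-14,-17) top-left  bias=+0
    (3,0)@(7, 1): e=[10,163,3] → #
    (4,0)@(9, 1): e=[6,133,37] → #
    (5,0)@(11, 1): e=[2,103,71] → #
    (6,0)@(13, 1): e=[-2,73,105] → ·
    (3,1)@(7, 3): e=[34,167,-25] → ·
    (4,1)@(9, 3): e=[30,137,9] → #
    (6,1)@(13, 3): e=[22,77,77] → #
    (7,1)@(15, 3): e=[18,47,111] → #
    (8,1)@(17, 3): e=[14,17,145] → #
    (9,1)@(19, 3): e=[10,-13,179] → ·
    (4,2)@(9, 5): e=[54,141,-19] → ·
    (5,2)@(11, 5): e=[50,111,15] → #
  covered (22 px):
    · · · # # # · · · · ·
    · · · · # # # # # · ·
    · · · · · # # # # · ·
    · · · · · · # # # · ·
    · · · · · · · # # · ·
    · · · · · · · · # # ·
    · · · · · · · · # # ·
    · · · · · · · · · # ·
    · · · · · · · · · · ·
    · · · · · · · · · · ·
T1:
  2·area = 118  (B↔C swapped to make it positive)
  edge (0, 2)→(11, 10): d=(11,8) right/bottom  bias=-1
  edge (11, 10)→(10, 20): d=(-1,10) right/bottom  bias=-1
  edge (10, 20)→(0, 2): d=(-10,-18) top-left  bias=+0
    (0,1)@(1, 3): e=[3,107,8] → #
    (1,1)@(3, 3): e=[-13,87,44] → ·
    (0,2)@(1, 5): e=[25,105,-12] → ·
    (1,2)@(3, 5): e=[9,85,24] → #
    (2,2)@(5, 5): e=[-7,65,60] → ·
    (1,3)@(3, 7): e=[31,83,4] → #
    (2,3)@(5, 7): e=[15,63,40] → #
    (3,3)@(7, 7): e=[-1,43,76] → ·
    (1,4)@(3, 9): e=[53,81,-16] → ·
    (2,4)@(5, 9): e=[37,61,20] → #
    (3,4)@(7, 9): e=[21,41,56] → #
    (4,4)@(9, 9): e=[5,21,92] → #
    (2,5)@(5, 11): e=[59,59,0] → #  [on edge]
  covered (14 px):
    · · · · · · · · · · ·
    # · · · · · · · · · ·
    · # · · · · · · · · ·
    · # # · · · · · · · ·
    · · # # # · · · · · ·
    · · # # # · · · · · ·
    · · · # # · · · · · ·
    · · · · # · · · · · ·
    · · · · # · · · · · ·
    · · · · · · · · · · ·

Final: 36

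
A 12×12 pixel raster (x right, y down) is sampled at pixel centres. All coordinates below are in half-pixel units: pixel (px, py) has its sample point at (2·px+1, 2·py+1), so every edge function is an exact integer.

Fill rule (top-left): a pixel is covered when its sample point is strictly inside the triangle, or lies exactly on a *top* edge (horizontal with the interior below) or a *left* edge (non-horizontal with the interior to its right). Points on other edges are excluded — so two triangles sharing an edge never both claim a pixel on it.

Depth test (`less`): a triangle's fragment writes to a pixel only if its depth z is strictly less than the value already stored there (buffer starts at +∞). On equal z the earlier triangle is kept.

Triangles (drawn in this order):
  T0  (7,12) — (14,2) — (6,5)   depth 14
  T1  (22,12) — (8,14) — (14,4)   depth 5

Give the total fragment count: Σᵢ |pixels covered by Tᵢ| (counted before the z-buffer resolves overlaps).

T0:
  2·area = 59  (B↔C swapped to make it positive)
  edge (7, 12)→(6, 5): d=(-1,-7) top-left  bias=+0
  edge (6, 5)→(14, 2): d=(8,-3) top-left  bias=+0
  edge (14, 2)→(7, 12): d=(-7,10) right/bottom  bias=-1
    (6,1)@(13, 3): e=[51,5,3] → #
    (7,1)@(15, 3): e=[65,11,-17] → ·
    (3,2)@(7, 5): e=[7,3,49] → #
    (4,2)@(9, 5): e=[21,9,29] → #
    (5,2)@(11, 5): e=[35,15,9] → #
    (6,2)@(13, 5): e=[49,21,-11] → ·
    (3,3)@(7, 7): e=[5,19,35] → #
    (5,3)@(11, 7): e=[33,31,-5] → ·
    (3,4)@(7, 9): e=[3,35,21] → #
    (5,4)@(11, 9): e=[31,47,-19] → ·
    (3,5)@(7, 11): e=[1,51,7] → #
    (4,5)@(9, 11): e=[15,57,-13] → ·
  covered (9 px):
    · · · · · · · · · · · ·
    · · · · · · # · · · · ·
    · · · # # # · · · · · ·
    · · · # # · · · · · · ·
    · · · # # · · · · · · ·
    · · · # · · · · · · · ·
    · · · · · · · · · · · ·
    · · · · · · · · · · · ·
    · · · · · · · · · · · ·
    · · · · · · · · · · · ·
    · · · · · · · · · · · ·
    · · · · · · · · · · · ·
T1:
  2·area = 128
  edge (22, 12)→(8, 14): d=(-14,2) right/bottom  bias=-1
  edge (8, 14)→(14, 4): d=(6,-10) top-left  bias=+0
  edge (14, 4)→(22, 12): d=(8,8) right/bottom  bias=-1
    (5,0)@(11, 1): e=[176,-48,0] → ·  [on edge]
    (6,1)@(13, 3): e=[144,-16,0] → ·  [on edge]
    (7,2)@(15, 5): e=[112,16,0] → ·  [on edge]
    (6,3)@(13, 7): e=[88,8,32] → #
    (7,3)@(15, 7): e=[84,28,16] → #
    (8,3)@(17, 7): e=[80,48,0] → ·  [on edge]
    (5,4)@(11, 9): e=[64,0,64] → #  [on edge]
    (8,4)@(17, 9): e=[52,60,16] → #
    (9,4)@(19, 9): e=[48,80,0] → ·  [on edge]
    (5,5)@(11, 11): e=[36,12,80] → #
    (9,5)@(19, 11): e=[20,92,16] → #
    (10,5)@(21, 11): e=[16,112,0] → ·  [on edge]
    (7,6)@(15, 13): e=[0,64,64] → ·  [on edge]
    (11,6)@(23, 13): e=[-16,144,0] → ·  [on edge]
    (0,7)@(1, 15): e=[0,-64,192] → ·  [on edge]
    (2,9)@(5, 19): e=[-64,0,192] → ·  [on edge]
  covered (14 px):
    · · · · · · · · · · · ·
    · · · · · · · · · · · ·
    · · · · · · · · · · · ·
    · · · · · · # # · · · ·
    · · · · · # # # # · · ·
    · · · · · # # # # # · ·
    · · · · # # # · · · · ·
    · · · · · · · · · · · ·
    · · · · · · · · · · · ·
    · · · · · · · · · · · ·
    · · · · · · · · · · · ·
    · · · · · · · · · · · ·

Answer: 23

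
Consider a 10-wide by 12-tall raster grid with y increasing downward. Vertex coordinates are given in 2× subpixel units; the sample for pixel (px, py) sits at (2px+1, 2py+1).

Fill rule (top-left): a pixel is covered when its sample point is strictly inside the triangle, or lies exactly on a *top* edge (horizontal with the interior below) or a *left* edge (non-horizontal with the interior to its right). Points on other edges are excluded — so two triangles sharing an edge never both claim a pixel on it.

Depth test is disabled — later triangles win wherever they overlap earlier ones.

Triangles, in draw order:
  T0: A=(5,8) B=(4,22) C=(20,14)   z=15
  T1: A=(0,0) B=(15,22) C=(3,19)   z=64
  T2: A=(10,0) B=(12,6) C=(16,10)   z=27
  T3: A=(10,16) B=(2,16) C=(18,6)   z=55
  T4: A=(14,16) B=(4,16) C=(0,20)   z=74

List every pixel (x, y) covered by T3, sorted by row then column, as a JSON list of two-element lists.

T0:
  2·area = 216  (B↔C swapped to make it positive)
  edge (5, 8)→(20, 14): d=(15,6) right/bottom  bias=-1
  edge (20, 14)→(4, 22): d=(-16,8) right/bottom  bias=-1
  edge (4, 22)→(5, 8): d=(1,-14) top-left  bias=+0
    (2,4)@(5, 9): e=[15,200,1] → X
    (3,4)@(7, 9): e=[3,184,29] → X
    (4,4)@(9, 9): e=[-9,168,57] → .
    (2,5)@(5, 11): e=[45,168,3] → X
    (4,5)@(9, 11): e=[21,136,59] → X
    (5,5)@(11, 11): e=[9,120,87] → X
    (6,5)@(13, 11): e=[-3,104,115] → .
    (2,6)@(5, 13): e=[75,136,5] → X
    (6,6)@(13, 13): e=[27,72,117] → X
    (7,6)@(15, 13): e=[15,56,145] → X
    (8,6)@(17, 13): e=[3,40,173] → X
    (9,6)@(19, 13): e=[-9,24,201] → .
  covered (29 px):
    . . . . . . . . . .
    . . . . . . . . . .
    . . . . . . . . . .
    . . . . . . . . . .
    . . X X . . . . . .
    . . X X X X . . . .
    . . X X X X X X X .
    . . X X X X X X X .
    . . X X X X X . . .
    . . X X X . . . . .
    . . X . . . . . . .
    . . . . . . . . . .
T1:
  2·area = 219
  edge (0, 0)→(15, 22): d=(15,22) right/bottom  bias=-1
  edge (15, 22)→(3, 19): d=(-12,-3) top-left  bias=+0
  edge (3, 19)→(0, 0): d=(-3,-19) top-left  bias=+0
    (0,1)@(1, 3): e=[23,186,10] → X
    (1,1)@(3, 3): e=[-21,192,48] → .
    (0,2)@(1, 5): e=[53,162,4] → X
    (1,2)@(3, 5): e=[9,168,42] → X
    (2,2)@(5, 5): e=[-35,174,80] → .
    (0,3)@(1, 7): e=[83,138,-2] → .
    (1,3)@(3, 7): e=[39,144,36] → X
    (2,3)@(5, 7): e=[-5,150,74] → .
    (1,4)@(3, 9): e=[69,120,30] → X
    (2,4)@(5, 9): e=[25,126,68] → X
    (3,4)@(7, 9): e=[-19,132,106] → .
    (1,5)@(3, 11): e=[99,96,24] → X
    (1,9)@(3, 19): e=[219,0,0] → X  [on edge]
    (5,10)@(11, 21): e=[73,0,146] → X  [on edge]
    (9,11)@(19, 23): e=[-73,0,292] → .  [on edge]
  covered (28 px):
    . . . . . . . . . .
    X . . . . . . . . .
    X X . . . . . . . .
    . X . . . . . . . .
    . X X . . . . . . .
    . X X X . . . . . .
    . X X X . . . . . .
    . X X X X . . . . .
    . X X X X X . . . .
    . X X X X X . . . .
    . . . . . X X . . .
    . . . . . . . . . .
T2:
  2·area = 16  (B↔C swapped to make it positive)
  edge (10, 0)→(16, 10): d=(6,10) right/bottom  bias=-1
  edge (16, 10)→(12, 6): d=(-4,-4) top-left  bias=+0
  edge (12, 6)→(10, 0): d=(-2,-6) top-left  bias=+0
    (3,0)@(7, 1): e=[36,0,-20] → .  [on edge]
    (4,1)@(9, 3): e=[28,0,-12] → .  [on edge]
    (5,1)@(11, 3): e=[8,8,0] → X  [on edge]
    (6,1)@(13, 3): e=[-12,16,12] → .
    (5,2)@(11, 5): e=[20,0,-4] → .  [on edge]
    (6,2)@(13, 5): e=[0,8,8] → .  [on edge]
    (6,3)@(13, 7): e=[12,0,4] → X  [on edge]
    (7,3)@(15, 7): e=[-8,8,16] → .
    (6,4)@(13, 9): e=[24,-8,0] → .  [on edge]
    (7,4)@(15, 9): e=[4,0,12] → X  [on edge]
    (8,4)@(17, 9): e=[-16,8,24] → .
    (7,5)@(15, 11): e=[16,-8,8] → .
    (8,5)@(17, 11): e=[-4,0,20] → .  [on edge]
    (9,6)@(19, 13): e=[-12,0,28] → .  [on edge]
    (7,7)@(15, 15): e=[40,-24,0] → .  [on edge]
    (9,7)@(19, 15): e=[0,-8,24] → .  [on edge]
    (8,10)@(17, 21): e=[56,-40,0] → .  [on edge]
  covered (3 px):
    . . . . . . . . . .
    . . . . . X . . . .
    . . . . . . . . . .
    . . . . . . X . . .
    . . . . . . . X . .
    . . . . . . . . . .
    . . . . . . . . . .
    . . . . . . . . . .
    . . . . . . . . . .
    . . . . . . . . . .
    . . . . . . . . . .
    . . . . . . . . . .
T3:
  2·area = 80
  edge (10, 16)→(2, 16): d=(-8,0) right/bottom  bias=-1
  edge (2, 16)→(18, 6): d=(16,-10) top-left  bias=+0
  edge (18, 6)→(10, 16): d=(-8,10) right/bottom  bias=-1
    (8,3)@(17, 7): e=[72,6,2] → X
    (9,3)@(19, 7): e=[72,26,-18] → .
    (7,4)@(15, 9): e=[56,18,6] → X
    (8,4)@(17, 9): e=[56,38,-14] → .
    (5,5)@(11, 11): e=[40,10,30] → X
    (6,5)@(13, 11): e=[40,30,10] → X
    (7,5)@(15, 11): e=[40,50,-10] → .
    (3,6)@(7, 13): e=[24,2,54] → X
    (4,6)@(9, 13): e=[24,22,34] → X
    (6,6)@(13, 13): e=[24,62,-6] → .
    (2,7)@(5, 15): e=[8,14,58] → X
    (5,7)@(11, 15): e=[8,74,-2] → .
  covered (10 px):
    . . . . . . . . . .
    . . . . . . . . . .
    . . . . . . . . . .
    . . . . . . . . X .
    . . . . . . . X . .
    . . . . . X X . . .
    . . . X X X . . . .
    . . X X X . . . . .
    . . . . . . . . . .
    . . . . . . . . . .
    . . . . . . . . . .
    . . . . . . . . . .
T4:
  2·area = 40  (B↔C swapped to make it positive)
  edge (14, 16)→(0, 20): d=(-14,4) right/bottom  bias=-1
  edge (0, 20)→(4, 16): d=(4,-4) top-left  bias=+0
  edge (4, 16)→(14, 16): d=(10,0) top-left  bias=+0
    (9,0)@(19, 1): e=[190,0,-150] → .  [on edge]
    (8,1)@(17, 3): e=[170,0,-130] → .  [on edge]
    (7,2)@(15, 5): e=[150,0,-110] → .  [on edge]
    (6,3)@(13, 7): e=[130,0,-90] → .  [on edge]
    (5,4)@(11, 9): e=[110,0,-70] → .  [on edge]
    (4,5)@(9, 11): e=[90,0,-50] → .  [on edge]
    (3,6)@(7, 13): e=[70,0,-30] → .  [on edge]
    (2,7)@(5, 15): e=[50,0,-10] → .  [on edge]
    (1,8)@(3, 17): e=[30,0,10] → X  [on edge]
    (2,8)@(5, 17): e=[22,8,10] → X
    (3,8)@(7, 17): e=[14,16,10] → X
    (4,8)@(9, 17): e=[6,24,10] → X
    (0,9)@(1, 19): e=[10,0,30] → X  [on edge]
  covered (6 px):
    . . . . . . . . . .
    . . . . . . . . . .
    . . . . . . . . . .
    . . . . . . . . . .
    . . . . . . . . . .
    . . . . . . . . . .
    . . . . . . . . . .
    . . . . . . . . . .
    . X X X X . . . . .
    X X . . . . . . . .
    . . . . . . . . . .
    . . . . . . . . . .

Answer: [[8,3],[7,4],[5,5],[6,5],[3,6],[4,6],[5,6],[2,7],[3,7],[4,7]]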